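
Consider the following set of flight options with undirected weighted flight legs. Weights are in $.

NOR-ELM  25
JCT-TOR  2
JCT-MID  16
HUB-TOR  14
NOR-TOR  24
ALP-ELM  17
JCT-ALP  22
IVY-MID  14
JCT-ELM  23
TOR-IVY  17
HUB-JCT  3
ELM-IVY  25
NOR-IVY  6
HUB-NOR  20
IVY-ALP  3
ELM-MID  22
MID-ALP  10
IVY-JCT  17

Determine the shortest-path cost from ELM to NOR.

Candidate routes:
ELM - NOR: 25 = 25
ELM - ALP - IVY - NOR: 17+3+6 = 26
ELM - IVY - NOR: 25+6 = 31
The minimum is $25 via ELM - NOR.

$25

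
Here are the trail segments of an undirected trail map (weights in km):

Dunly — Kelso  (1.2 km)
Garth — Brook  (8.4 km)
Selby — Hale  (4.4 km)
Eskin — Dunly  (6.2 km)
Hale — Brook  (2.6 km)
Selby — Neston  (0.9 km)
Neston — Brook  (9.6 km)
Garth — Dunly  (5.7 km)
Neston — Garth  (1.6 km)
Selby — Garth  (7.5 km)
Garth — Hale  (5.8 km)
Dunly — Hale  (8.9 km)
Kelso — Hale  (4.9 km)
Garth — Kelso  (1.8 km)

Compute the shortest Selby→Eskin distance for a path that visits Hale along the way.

16.7 km

Best Selby to Hale: Selby → Hale costing 4.4
Shortest Hale→Eskin: Hale → Kelso → Dunly → Eskin = 12.3
Total via Hale: 4.4 + 12.3 = 16.7 km.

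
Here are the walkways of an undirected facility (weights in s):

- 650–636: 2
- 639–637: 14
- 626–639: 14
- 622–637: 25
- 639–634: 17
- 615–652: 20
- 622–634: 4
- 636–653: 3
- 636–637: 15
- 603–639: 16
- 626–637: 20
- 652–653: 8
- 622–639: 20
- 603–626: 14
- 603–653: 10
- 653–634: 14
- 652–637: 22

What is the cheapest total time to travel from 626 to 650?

29 s

Shortest distances from 626:
626: 0
639: 14  (via 626)
603: 14  (via 626)
637: 20  (via 626)
653: 24  (via 603)
636: 27  (via 653)
650: 29  (via 636)
Shortest route: 626 → 603 → 653 → 636 → 650 = 29 s.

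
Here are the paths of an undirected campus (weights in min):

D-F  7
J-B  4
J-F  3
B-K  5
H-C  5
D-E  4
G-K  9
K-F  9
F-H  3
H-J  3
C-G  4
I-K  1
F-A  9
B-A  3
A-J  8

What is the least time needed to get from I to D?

17 min

Settle nodes by increasing distance from I:
I: 0
K: 1  (via I)
B: 6  (via K)
A: 9  (via B)
F: 10  (via K)
G: 10  (via K)
J: 10  (via B)
H: 13  (via F)
C: 14  (via G)
D: 17  (via F)
Shortest route: I → K → F → D = 17 min.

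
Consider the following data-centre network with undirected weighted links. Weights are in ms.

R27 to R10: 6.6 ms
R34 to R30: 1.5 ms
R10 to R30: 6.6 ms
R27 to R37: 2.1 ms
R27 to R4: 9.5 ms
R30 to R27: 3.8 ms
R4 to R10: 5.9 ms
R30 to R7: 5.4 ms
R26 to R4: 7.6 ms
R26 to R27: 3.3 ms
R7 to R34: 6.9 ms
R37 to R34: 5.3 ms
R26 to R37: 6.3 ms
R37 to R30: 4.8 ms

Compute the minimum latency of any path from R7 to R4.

Candidate routes:
R7 → R30 → R10 → R4: 5.4+6.6+5.9 = 17.9
R7 → R30 → R27 → R4: 5.4+3.8+9.5 = 18.7
The minimum is 17.9 ms via R7 → R30 → R10 → R4.

17.9 ms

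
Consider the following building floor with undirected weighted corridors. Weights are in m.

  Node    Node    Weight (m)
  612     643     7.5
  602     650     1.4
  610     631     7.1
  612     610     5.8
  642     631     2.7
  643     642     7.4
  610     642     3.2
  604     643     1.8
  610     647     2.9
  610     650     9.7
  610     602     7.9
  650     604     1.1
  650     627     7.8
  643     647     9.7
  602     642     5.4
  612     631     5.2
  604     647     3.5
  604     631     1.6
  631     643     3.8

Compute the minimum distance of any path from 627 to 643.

10.7 m

Enumerating some paths:
627 → 650 → 604 → 631 → 643: 7.8+1.1+1.6+3.8 = 14.3
627 → 650 → 604 → 643: 7.8+1.1+1.8 = 10.7
Cheapest is 627 → 650 → 604 → 643 at 10.7 m.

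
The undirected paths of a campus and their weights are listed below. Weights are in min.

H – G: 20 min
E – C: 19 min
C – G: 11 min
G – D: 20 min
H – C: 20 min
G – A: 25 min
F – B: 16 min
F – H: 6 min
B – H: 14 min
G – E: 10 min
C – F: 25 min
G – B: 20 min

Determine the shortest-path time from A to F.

51 min

Candidate routes:
A → G → C → F: 25+11+25 = 61
A → G → B → F: 25+20+16 = 61
A → G → H → F: 25+20+6 = 51
Cheapest is A → G → H → F at 51 min.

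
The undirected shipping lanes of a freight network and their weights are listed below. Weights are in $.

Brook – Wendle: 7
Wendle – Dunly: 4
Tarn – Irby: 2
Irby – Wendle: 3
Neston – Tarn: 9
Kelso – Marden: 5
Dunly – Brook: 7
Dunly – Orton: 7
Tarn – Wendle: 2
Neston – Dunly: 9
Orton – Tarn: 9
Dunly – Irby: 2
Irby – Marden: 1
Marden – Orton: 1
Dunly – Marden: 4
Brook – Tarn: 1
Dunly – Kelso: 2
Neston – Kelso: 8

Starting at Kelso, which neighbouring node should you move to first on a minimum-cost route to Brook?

Candidate routes:
Kelso–Marden–Irby–Tarn–Brook: 5+1+2+1 = 9
Kelso–Dunly–Irby–Tarn–Brook: 2+2+2+1 = 7
The minimum is $7 via Kelso–Dunly–Irby–Tarn–Brook.
So from Kelso the first move is to Dunly.

Dunly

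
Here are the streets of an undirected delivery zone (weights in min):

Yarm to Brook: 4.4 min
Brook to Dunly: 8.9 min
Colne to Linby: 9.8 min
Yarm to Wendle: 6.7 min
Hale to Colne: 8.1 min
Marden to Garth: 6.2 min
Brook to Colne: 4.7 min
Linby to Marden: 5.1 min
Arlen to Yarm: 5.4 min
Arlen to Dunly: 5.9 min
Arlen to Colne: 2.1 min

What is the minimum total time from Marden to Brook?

Candidate routes:
Marden → Linby → Colne → Arlen → Yarm → Brook: 5.1+9.8+2.1+5.4+4.4 = 26.8
Marden → Linby → Colne → Brook: 5.1+9.8+4.7 = 19.6
The minimum is 19.6 min via Marden → Linby → Colne → Brook.

19.6 min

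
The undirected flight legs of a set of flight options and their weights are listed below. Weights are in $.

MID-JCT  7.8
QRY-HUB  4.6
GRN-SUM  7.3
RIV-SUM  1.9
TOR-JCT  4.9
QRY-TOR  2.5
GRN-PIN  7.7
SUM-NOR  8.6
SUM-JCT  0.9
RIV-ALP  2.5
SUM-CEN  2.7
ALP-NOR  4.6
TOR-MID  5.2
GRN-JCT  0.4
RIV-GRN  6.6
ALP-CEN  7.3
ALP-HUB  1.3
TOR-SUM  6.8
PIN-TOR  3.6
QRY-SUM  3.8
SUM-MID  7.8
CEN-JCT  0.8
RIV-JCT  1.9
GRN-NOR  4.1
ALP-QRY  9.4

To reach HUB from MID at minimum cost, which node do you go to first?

Compare a few routes:
MID–JCT–RIV–ALP–HUB: 7.8+1.9+2.5+1.3 = 13.5
MID–TOR–QRY–HUB: 5.2+2.5+4.6 = 12.3
The minimum is $12.3 via MID–TOR–QRY–HUB.
So from MID the first move is to TOR.

TOR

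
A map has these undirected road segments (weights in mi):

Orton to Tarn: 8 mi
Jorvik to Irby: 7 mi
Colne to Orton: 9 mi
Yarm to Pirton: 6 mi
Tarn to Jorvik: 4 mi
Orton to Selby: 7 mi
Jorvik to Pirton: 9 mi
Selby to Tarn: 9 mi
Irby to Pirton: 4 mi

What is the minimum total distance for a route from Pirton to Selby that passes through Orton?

28 mi

Best Pirton to Orton: Pirton–Jorvik–Tarn–Orton costing 21
Shortest Orton→Selby: Orton–Selby = 7
Total via Orton: 21 + 7 = 28 mi.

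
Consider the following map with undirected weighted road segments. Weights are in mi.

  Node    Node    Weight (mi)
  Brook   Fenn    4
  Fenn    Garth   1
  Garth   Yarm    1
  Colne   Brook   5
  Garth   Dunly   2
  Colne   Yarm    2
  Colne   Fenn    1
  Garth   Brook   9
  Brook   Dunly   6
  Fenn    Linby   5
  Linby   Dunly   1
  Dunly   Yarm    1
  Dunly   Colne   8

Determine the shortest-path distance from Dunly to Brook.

6 mi

Candidate routes:
Dunly - Brook: 6 = 6
Dunly - Garth - Fenn - Brook: 2+1+4 = 7
Dunly - Yarm - Colne - Brook: 1+2+5 = 8
Dunly - Yarm - Garth - Fenn - Brook: 1+1+1+4 = 7
Cheapest is Dunly - Brook at 6 mi.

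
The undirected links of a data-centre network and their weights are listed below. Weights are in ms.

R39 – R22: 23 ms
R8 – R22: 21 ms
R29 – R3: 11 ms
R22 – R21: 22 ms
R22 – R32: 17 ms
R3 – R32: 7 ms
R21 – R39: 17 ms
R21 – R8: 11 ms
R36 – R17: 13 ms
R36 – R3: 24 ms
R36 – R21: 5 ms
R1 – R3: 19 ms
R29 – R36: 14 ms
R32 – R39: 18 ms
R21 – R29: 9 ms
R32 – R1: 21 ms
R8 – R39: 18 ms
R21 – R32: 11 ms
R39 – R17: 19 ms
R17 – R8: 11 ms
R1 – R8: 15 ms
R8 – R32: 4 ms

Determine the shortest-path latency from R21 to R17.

Enumerating some paths:
R21–R36–R17: 5+13 = 18
R21–R32–R8–R17: 11+4+11 = 26
R21–R8–R17: 11+11 = 22
The minimum is 18 ms via R21–R36–R17.

18 ms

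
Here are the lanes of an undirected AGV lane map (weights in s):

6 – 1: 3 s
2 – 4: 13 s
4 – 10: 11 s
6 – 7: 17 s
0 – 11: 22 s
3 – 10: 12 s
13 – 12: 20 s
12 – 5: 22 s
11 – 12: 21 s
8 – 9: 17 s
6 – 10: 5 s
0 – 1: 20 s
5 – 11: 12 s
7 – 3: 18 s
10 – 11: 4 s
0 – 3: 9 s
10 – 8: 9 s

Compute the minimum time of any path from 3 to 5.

Compare a few routes:
3–10–11–5: 12+4+12 = 28
3–0–11–5: 9+22+12 = 43
The minimum is 28 s via 3–10–11–5.

28 s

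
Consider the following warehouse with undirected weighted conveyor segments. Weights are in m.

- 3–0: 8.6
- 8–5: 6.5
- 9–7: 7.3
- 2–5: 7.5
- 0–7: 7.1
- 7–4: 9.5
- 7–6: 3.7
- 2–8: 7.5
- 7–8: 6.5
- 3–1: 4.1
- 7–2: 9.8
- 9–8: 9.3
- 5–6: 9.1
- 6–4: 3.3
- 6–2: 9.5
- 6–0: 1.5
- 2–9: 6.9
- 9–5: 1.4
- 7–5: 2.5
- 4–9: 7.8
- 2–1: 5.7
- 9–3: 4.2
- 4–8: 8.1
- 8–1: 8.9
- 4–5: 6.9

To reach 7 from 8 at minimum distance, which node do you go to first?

7

Compare a few routes:
8 - 5 - 7: 6.5+2.5 = 9
8 - 7: 6.5 = 6.5
The minimum is 6.5 m via 8 - 7.
So from 8 the first move is to 7.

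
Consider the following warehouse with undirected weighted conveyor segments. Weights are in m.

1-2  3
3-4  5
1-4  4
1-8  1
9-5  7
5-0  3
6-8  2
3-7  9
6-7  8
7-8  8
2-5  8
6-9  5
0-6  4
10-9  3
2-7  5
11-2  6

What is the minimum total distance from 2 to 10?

14 m

Candidate routes:
2 → 5 → 9 → 10: 8+7+3 = 18
2 → 7 → 8 → 6 → 9 → 10: 5+8+2+5+3 = 23
2 → 1 → 8 → 6 → 9 → 10: 3+1+2+5+3 = 14
2 → 7 → 6 → 9 → 10: 5+8+5+3 = 21
Cheapest is 2 → 1 → 8 → 6 → 9 → 10 at 14 m.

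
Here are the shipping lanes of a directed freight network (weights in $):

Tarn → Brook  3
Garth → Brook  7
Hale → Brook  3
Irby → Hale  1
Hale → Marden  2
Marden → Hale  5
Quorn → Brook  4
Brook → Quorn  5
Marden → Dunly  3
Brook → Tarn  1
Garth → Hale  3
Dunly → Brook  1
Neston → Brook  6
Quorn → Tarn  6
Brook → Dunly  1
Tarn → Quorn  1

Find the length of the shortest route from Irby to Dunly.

Settle nodes by increasing distance from Irby:
Irby: 0
Hale: 1  (via Irby)
Marden: 3  (via Hale)
Brook: 4  (via Hale)
Dunly: 5  (via Brook)
Shortest route: Irby–Hale–Brook–Dunly = $5.

$5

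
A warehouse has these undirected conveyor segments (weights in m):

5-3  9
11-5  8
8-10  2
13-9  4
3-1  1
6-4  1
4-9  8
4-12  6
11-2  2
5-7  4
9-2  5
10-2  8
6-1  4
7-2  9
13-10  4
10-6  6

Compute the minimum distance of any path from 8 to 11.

12 m

Enumerating some paths:
8 - 10 - 13 - 9 - 2 - 11: 2+4+4+5+2 = 17
8 - 10 - 2 - 11: 2+8+2 = 12
Cheapest is 8 - 10 - 2 - 11 at 12 m.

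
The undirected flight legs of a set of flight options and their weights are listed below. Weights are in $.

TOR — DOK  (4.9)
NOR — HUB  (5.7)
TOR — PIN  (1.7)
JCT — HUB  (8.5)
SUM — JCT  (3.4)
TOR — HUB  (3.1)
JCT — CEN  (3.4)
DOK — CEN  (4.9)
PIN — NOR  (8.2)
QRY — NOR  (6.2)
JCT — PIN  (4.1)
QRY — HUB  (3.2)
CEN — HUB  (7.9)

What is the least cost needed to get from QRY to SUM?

Running Dijkstra from QRY:
QRY: 0
HUB: 3.2  (via QRY)
NOR: 6.2  (via QRY)
TOR: 6.3  (via HUB)
PIN: 8  (via TOR)
CEN: 11.1  (via HUB)
DOK: 11.2  (via TOR)
JCT: 11.7  (via HUB)
SUM: 15.1  (via JCT)
Shortest route: QRY–HUB–JCT–SUM = $15.1.

$15.1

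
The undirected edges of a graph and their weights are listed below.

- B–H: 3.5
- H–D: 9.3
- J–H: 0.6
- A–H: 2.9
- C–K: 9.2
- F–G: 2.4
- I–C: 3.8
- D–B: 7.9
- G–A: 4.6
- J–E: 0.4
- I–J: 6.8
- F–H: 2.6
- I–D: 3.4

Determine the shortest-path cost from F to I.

Enumerating some paths:
F → H → B → D → I: 2.6+3.5+7.9+3.4 = 17.4
F → G → A → H → J → I: 2.4+4.6+2.9+0.6+6.8 = 17.3
F → H → J → I: 2.6+0.6+6.8 = 10
F → H → D → I: 2.6+9.3+3.4 = 15.3
The minimum is 10 via F → H → J → I.

10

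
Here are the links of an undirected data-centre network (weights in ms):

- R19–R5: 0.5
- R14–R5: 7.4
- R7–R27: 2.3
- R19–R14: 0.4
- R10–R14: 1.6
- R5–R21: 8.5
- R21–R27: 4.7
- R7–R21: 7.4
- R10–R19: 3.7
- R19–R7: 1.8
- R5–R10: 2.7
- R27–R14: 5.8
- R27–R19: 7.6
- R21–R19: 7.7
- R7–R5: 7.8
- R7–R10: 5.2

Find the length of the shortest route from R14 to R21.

8.1 ms

Shortest distances from R14:
R14: 0
R19: 0.4  (via R14)
R5: 0.9  (via R19)
R10: 1.6  (via R14)
R7: 2.2  (via R19)
R27: 4.5  (via R7)
R21: 8.1  (via R19)
Shortest route: R14 → R19 → R21 = 8.1 ms.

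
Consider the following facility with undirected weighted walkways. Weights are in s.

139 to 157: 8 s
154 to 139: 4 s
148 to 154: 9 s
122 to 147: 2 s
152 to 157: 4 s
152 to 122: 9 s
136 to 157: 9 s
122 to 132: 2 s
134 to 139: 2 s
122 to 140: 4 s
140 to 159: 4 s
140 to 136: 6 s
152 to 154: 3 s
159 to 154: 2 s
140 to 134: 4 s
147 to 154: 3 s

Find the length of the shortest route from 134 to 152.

9 s

Enumerating some paths:
134 - 139 - 157 - 152: 2+8+4 = 14
134 - 140 - 159 - 154 - 152: 4+4+2+3 = 13
134 - 140 - 122 - 147 - 154 - 152: 4+4+2+3+3 = 16
134 - 139 - 154 - 152: 2+4+3 = 9
Cheapest is 134 - 139 - 154 - 152 at 9 s.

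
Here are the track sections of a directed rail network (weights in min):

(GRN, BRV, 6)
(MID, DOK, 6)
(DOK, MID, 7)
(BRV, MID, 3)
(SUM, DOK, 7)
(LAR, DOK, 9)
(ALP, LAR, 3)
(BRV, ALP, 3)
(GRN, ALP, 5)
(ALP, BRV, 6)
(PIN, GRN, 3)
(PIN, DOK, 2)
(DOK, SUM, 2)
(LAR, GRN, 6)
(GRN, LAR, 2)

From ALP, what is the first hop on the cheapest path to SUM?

Candidate routes:
ALP - BRV - MID - DOK - SUM: 6+3+6+2 = 17
ALP - LAR - DOK - SUM: 3+9+2 = 14
The minimum is 14 min via ALP - LAR - DOK - SUM.
So from ALP the first move is to LAR.

LAR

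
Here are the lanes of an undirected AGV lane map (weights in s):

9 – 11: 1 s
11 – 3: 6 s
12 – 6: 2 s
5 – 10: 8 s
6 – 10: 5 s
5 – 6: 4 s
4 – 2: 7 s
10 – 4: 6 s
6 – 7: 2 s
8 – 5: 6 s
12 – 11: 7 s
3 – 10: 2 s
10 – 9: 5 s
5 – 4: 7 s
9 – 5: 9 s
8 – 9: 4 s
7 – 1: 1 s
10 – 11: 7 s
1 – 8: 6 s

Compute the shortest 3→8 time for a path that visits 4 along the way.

Best 3 to 4: 3 → 10 → 4 costing 8
Best 4 to 8: 4 → 5 → 8 costing 13
Total via 4: 8 + 13 = 21 s.

21 s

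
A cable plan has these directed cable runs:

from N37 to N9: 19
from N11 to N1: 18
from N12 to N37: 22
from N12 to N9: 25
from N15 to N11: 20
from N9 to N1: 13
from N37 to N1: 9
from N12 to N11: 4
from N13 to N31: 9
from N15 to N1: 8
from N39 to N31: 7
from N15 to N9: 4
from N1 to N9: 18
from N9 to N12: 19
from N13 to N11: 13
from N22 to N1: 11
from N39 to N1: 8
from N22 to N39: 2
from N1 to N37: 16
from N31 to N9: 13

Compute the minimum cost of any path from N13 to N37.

47

Running Dijkstra from N13:
N13: 0
N31: 9  (via N13)
N11: 13  (via N13)
N9: 22  (via N31)
N1: 31  (via N11)
N12: 41  (via N9)
N37: 47  (via N1)
Shortest route: N13 → N11 → N1 → N37 = 47.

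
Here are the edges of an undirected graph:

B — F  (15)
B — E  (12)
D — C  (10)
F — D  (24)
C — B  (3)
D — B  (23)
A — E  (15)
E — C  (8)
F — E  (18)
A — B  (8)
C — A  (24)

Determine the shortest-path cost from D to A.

21

Candidate routes:
D → C → E → A: 10+8+15 = 33
D → C → B → A: 10+3+8 = 21
D → C → A: 10+24 = 34
D → B → A: 23+8 = 31
The minimum is 21 via D → C → B → A.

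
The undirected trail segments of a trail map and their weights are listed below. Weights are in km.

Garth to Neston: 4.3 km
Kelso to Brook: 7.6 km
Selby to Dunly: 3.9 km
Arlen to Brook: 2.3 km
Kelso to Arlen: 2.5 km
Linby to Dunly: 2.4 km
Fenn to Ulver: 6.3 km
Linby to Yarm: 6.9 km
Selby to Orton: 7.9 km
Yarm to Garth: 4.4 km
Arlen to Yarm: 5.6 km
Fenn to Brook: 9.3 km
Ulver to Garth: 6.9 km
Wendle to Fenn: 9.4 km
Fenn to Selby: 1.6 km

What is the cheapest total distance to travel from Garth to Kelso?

Running Dijkstra from Garth:
Garth: 0
Neston: 4.3  (via Garth)
Yarm: 4.4  (via Garth)
Ulver: 6.9  (via Garth)
Arlen: 10  (via Yarm)
Linby: 11.3  (via Yarm)
Brook: 12.3  (via Arlen)
Kelso: 12.5  (via Arlen)
Shortest route: Garth–Yarm–Arlen–Kelso = 12.5 km.

12.5 km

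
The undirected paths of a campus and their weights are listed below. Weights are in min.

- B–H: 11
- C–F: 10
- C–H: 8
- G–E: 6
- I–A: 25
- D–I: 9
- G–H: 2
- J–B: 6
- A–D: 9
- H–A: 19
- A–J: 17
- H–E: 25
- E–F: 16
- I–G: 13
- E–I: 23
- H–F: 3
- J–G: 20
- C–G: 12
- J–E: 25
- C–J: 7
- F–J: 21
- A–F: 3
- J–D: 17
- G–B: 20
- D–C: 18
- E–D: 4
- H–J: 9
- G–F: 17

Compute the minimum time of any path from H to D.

12 min

Candidate routes:
H–G–E–D: 2+6+4 = 12
H–F–A–D: 3+3+9 = 15
The minimum is 12 min via H–G–E–D.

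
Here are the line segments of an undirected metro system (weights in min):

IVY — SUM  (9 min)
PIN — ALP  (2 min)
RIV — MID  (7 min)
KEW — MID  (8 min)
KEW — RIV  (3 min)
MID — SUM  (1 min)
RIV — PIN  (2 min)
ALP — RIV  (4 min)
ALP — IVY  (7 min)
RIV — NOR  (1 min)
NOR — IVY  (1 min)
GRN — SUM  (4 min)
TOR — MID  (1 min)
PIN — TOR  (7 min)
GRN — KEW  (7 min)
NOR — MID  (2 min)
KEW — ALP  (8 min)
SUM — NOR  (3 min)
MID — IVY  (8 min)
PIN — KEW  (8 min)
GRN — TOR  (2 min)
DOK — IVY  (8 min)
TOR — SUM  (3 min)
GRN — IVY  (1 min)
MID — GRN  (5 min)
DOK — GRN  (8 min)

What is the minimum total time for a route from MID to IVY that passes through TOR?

4 min

Shortest MID→TOR: MID → TOR = 1
Shortest TOR→IVY: TOR → GRN → IVY = 3
Total via TOR: 1 + 3 = 4 min.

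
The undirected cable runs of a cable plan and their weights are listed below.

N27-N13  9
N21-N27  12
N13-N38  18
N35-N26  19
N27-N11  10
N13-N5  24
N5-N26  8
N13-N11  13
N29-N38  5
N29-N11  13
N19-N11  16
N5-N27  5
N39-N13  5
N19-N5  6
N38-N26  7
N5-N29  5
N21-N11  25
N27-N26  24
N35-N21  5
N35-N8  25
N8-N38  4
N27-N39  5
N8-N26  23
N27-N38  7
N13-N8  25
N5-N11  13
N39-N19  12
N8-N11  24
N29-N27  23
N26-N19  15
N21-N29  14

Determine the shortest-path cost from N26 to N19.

14

Settle nodes by increasing distance from N26:
N26: 0
N38: 7  (via N26)
N5: 8  (via N26)
N8: 11  (via N38)
N29: 12  (via N38)
N27: 13  (via N5)
N19: 14  (via N5)
Shortest route: N26–N5–N19 = 14.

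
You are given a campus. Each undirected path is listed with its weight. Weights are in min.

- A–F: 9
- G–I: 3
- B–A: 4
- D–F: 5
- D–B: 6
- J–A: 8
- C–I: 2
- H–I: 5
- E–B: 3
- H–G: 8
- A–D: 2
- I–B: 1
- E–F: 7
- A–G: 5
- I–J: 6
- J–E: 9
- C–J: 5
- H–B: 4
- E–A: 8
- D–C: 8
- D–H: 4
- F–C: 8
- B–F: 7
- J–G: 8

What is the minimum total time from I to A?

Compare a few routes:
I → G → A: 3+5 = 8
I → B → A: 1+4 = 5
I → B → D → A: 1+6+2 = 9
The minimum is 5 min via I → B → A.

5 min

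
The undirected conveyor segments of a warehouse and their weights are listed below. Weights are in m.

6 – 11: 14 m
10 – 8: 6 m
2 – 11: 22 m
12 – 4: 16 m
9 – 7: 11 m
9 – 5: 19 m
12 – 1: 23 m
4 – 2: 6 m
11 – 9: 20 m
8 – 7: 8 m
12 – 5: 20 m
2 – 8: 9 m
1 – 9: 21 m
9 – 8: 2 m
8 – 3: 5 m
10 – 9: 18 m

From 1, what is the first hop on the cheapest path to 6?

9

Enumerating some paths:
1 - 9 - 8 - 2 - 11 - 6: 21+2+9+22+14 = 68
1 - 9 - 11 - 6: 21+20+14 = 55
The minimum is 55 m via 1 - 9 - 11 - 6.
So from 1 the first move is to 9.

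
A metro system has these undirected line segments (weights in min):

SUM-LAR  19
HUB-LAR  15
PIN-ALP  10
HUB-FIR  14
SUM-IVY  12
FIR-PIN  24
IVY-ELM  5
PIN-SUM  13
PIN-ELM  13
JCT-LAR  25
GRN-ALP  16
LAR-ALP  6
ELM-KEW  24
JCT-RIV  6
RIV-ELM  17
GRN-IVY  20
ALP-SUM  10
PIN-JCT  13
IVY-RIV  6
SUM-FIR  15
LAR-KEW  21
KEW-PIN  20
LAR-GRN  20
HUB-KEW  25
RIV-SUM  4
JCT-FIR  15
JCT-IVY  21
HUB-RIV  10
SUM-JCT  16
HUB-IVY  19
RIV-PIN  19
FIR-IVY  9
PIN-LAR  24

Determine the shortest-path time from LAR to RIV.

Shortest distances from LAR:
LAR: 0
ALP: 6  (via LAR)
HUB: 15  (via LAR)
PIN: 16  (via ALP)
SUM: 16  (via ALP)
GRN: 20  (via LAR)
RIV: 20  (via SUM)
Shortest route: LAR–ALP–SUM–RIV = 20 min.

20 min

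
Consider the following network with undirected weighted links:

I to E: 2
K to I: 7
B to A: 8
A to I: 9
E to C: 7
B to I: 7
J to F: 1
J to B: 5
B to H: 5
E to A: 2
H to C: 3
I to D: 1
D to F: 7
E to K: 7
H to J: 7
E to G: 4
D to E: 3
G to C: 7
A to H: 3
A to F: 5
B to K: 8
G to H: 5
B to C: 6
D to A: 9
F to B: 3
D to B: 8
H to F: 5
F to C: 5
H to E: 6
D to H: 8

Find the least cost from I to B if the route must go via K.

15

Shortest I→K: I → K = 7
Best K to B: K → B costing 8
Total via K: 7 + 8 = 15.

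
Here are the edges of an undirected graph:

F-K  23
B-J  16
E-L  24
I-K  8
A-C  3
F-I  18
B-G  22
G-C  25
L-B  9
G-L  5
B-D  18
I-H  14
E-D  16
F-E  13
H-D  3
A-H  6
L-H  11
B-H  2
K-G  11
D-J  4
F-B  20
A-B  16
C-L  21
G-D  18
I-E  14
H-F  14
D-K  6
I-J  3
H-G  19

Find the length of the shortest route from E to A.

25

Enumerating some paths:
E → F → H → A: 13+14+6 = 33
E → I → J → D → H → A: 14+3+4+3+6 = 30
E → D → H → A: 16+3+6 = 25
The minimum is 25 via E → D → H → A.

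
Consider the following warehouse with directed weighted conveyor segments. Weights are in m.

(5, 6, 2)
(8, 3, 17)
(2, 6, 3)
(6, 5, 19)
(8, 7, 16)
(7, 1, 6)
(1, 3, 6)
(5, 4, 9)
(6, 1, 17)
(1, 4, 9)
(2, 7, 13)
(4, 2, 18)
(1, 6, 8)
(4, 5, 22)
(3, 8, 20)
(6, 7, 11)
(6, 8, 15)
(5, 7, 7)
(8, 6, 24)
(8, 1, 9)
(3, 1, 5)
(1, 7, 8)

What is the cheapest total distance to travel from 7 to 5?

Compare a few routes:
7 - 1 - 6 - 5: 6+8+19 = 33
7 - 1 - 4 - 2 - 6 - 5: 6+9+18+3+19 = 55
7 - 1 - 4 - 5: 6+9+22 = 37
Cheapest is 7 - 1 - 6 - 5 at 33 m.

33 m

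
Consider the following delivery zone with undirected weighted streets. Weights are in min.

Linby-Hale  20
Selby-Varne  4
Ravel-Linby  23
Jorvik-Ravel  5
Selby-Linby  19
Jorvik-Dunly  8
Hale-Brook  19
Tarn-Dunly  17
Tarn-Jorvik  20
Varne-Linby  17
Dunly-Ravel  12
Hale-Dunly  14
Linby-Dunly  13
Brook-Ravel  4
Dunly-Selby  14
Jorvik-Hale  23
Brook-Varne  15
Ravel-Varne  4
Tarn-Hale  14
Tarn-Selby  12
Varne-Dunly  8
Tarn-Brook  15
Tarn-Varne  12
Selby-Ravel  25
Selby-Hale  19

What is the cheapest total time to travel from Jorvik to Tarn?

Candidate routes:
Jorvik - Tarn: 20 = 20
Jorvik - Ravel - Varne - Tarn: 5+4+12 = 21
Jorvik - Ravel - Brook - Tarn: 5+4+15 = 24
Jorvik - Ravel - Varne - Selby - Tarn: 5+4+4+12 = 25
The minimum is 20 min via Jorvik - Tarn.

20 min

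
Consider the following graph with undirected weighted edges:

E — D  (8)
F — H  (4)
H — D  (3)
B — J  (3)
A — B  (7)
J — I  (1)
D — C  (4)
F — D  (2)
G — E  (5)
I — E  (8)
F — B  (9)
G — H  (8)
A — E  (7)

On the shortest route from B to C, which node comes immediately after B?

Compare a few routes:
B–F–D–C: 9+2+4 = 15
B–F–H–D–C: 9+4+3+4 = 20
Cheapest is B–F–D–C at 15.
So from B the first move is to F.

F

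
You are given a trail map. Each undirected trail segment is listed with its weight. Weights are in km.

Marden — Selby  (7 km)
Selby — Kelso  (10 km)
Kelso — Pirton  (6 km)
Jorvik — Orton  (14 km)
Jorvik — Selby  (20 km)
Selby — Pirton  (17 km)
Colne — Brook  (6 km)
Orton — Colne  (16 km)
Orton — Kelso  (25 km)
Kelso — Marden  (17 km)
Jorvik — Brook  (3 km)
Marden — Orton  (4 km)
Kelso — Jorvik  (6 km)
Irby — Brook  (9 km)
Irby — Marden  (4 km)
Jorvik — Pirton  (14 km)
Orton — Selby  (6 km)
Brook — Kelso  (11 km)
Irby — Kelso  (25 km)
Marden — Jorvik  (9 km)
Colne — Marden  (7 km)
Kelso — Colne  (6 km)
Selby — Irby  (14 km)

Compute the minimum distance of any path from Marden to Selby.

Enumerating some paths:
Marden–Selby: 7 = 7
Marden–Orton–Selby: 4+6 = 10
The minimum is 7 km via Marden–Selby.

7 km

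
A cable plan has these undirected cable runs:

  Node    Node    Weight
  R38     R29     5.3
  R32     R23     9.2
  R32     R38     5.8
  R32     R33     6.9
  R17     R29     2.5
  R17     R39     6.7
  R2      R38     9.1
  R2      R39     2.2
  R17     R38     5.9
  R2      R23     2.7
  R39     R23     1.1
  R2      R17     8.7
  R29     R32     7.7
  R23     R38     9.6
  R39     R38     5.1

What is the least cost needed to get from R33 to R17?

Shortest distances from R33:
R33: 0
R32: 6.9  (via R33)
R38: 12.7  (via R32)
R29: 14.6  (via R32)
R23: 16.1  (via R32)
R17: 17.1  (via R29)
Shortest route: R33 → R32 → R29 → R17 = 17.1.

17.1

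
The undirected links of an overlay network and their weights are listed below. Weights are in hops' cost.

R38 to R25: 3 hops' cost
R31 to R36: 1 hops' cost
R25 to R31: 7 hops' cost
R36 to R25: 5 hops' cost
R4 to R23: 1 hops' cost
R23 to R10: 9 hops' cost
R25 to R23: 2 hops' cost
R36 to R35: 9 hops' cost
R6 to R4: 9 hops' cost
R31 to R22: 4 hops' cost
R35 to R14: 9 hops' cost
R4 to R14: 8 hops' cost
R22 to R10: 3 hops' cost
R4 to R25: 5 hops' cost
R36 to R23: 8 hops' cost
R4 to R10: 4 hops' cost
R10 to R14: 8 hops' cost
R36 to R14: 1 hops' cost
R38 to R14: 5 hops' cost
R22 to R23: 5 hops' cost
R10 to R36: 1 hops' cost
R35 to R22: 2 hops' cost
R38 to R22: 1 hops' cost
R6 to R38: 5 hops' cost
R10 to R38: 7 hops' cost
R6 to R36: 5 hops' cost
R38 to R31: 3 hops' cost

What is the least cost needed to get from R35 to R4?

8 hops' cost

Compare a few routes:
R35 → R22 → R38 → R25 → R4: 2+1+3+5 = 11
R35 → R22 → R10 → R4: 2+3+4 = 9
R35 → R22 → R38 → R25 → R23 → R4: 2+1+3+2+1 = 9
R35 → R22 → R23 → R4: 2+5+1 = 8
Cheapest is R35 → R22 → R23 → R4 at 8 hops' cost.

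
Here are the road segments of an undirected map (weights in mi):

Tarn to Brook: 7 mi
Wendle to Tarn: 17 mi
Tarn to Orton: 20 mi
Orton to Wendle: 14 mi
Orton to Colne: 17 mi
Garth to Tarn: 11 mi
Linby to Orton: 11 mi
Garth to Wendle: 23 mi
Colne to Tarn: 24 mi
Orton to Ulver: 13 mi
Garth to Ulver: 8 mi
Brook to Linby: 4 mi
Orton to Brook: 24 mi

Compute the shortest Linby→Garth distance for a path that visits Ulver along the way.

32 mi

Shortest Linby→Ulver: Linby–Orton–Ulver = 24
Shortest Ulver→Garth: Ulver–Garth = 8
Total via Ulver: 24 + 8 = 32 mi.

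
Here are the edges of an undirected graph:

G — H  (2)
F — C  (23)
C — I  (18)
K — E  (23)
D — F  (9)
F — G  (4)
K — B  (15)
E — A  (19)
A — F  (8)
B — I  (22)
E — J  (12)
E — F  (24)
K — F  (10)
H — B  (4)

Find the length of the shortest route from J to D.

45

Settle nodes by increasing distance from J:
J: 0
E: 12  (via J)
A: 31  (via E)
K: 35  (via E)
F: 36  (via E)
G: 40  (via F)
H: 42  (via G)
D: 45  (via F)
Shortest route: J–E–F–D = 45.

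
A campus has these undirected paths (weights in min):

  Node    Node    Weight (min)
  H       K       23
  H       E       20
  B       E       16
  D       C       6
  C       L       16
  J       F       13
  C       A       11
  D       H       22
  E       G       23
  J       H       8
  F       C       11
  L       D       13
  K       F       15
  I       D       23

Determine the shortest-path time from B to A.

Candidate routes:
B–E–H–J–F–C–A: 16+20+8+13+11+11 = 79
B–E–H–D–C–A: 16+20+22+6+11 = 75
B–E–H–K–F–C–A: 16+20+23+15+11+11 = 96
Cheapest is B–E–H–D–C–A at 75 min.

75 min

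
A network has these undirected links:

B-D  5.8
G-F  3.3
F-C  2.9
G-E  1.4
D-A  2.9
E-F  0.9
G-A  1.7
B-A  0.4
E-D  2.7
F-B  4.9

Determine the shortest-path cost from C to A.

Running Dijkstra from C:
C: 0
F: 2.9  (via C)
E: 3.8  (via F)
G: 5.2  (via E)
D: 6.5  (via E)
A: 6.9  (via G)
Shortest route: C → F → E → G → A = 6.9.

6.9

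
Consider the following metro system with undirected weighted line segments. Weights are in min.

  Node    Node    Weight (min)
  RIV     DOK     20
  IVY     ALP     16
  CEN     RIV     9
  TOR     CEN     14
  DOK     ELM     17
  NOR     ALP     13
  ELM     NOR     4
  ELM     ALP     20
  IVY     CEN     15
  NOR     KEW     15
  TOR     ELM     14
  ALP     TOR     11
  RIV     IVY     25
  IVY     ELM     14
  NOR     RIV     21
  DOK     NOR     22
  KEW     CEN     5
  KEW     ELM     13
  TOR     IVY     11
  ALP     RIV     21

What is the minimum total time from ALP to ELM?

17 min

Shortest distances from ALP:
ALP: 0
TOR: 11  (via ALP)
NOR: 13  (via ALP)
IVY: 16  (via ALP)
ELM: 17  (via NOR)
Shortest route: ALP–NOR–ELM = 17 min.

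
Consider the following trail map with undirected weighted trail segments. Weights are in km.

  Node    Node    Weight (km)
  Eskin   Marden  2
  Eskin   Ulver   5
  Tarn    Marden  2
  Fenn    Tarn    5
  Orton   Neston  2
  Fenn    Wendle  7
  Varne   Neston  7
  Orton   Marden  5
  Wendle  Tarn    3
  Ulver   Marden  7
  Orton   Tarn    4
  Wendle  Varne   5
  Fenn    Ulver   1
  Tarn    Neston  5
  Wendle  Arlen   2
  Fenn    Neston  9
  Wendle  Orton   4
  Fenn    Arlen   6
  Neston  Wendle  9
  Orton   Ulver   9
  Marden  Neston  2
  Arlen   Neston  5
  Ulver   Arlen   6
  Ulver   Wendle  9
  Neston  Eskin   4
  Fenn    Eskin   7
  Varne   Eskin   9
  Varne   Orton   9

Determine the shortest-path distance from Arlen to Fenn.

6 km

Candidate routes:
Arlen–Wendle–Fenn: 2+7 = 9
Arlen–Ulver–Fenn: 6+1 = 7
Arlen–Fenn: 6 = 6
Cheapest is Arlen–Fenn at 6 km.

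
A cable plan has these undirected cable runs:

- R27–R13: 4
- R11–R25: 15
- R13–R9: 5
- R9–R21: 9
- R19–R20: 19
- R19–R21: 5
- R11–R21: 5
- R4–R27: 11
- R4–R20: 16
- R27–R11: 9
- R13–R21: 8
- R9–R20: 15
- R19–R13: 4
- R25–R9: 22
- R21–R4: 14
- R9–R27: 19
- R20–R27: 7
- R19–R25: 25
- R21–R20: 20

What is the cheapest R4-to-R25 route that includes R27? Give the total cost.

35

Shortest R4→R27: R4 → R27 = 11
Shortest R27→R25: R27 → R11 → R25 = 24
Total via R27: 11 + 24 = 35.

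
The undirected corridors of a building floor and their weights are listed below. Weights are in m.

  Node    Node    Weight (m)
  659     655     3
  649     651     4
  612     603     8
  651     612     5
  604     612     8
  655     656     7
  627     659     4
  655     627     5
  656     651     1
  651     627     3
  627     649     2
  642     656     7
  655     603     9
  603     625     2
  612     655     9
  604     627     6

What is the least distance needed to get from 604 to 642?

Candidate routes:
604 - 627 - 651 - 656 - 642: 6+3+1+7 = 17
604 - 627 - 655 - 656 - 642: 6+5+7+7 = 25
604 - 627 - 649 - 651 - 656 - 642: 6+2+4+1+7 = 20
604 - 612 - 651 - 656 - 642: 8+5+1+7 = 21
Cheapest is 604 - 627 - 651 - 656 - 642 at 17 m.

17 m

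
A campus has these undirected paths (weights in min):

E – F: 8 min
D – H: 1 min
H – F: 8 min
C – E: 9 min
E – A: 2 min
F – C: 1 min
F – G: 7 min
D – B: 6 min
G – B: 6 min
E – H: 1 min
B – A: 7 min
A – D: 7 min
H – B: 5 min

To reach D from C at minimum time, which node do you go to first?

F

Candidate routes:
C–F–H–D: 1+8+1 = 10
C–F–E–H–D: 1+8+1+1 = 11
The minimum is 10 min via C–F–H–D.
So from C the first move is to F.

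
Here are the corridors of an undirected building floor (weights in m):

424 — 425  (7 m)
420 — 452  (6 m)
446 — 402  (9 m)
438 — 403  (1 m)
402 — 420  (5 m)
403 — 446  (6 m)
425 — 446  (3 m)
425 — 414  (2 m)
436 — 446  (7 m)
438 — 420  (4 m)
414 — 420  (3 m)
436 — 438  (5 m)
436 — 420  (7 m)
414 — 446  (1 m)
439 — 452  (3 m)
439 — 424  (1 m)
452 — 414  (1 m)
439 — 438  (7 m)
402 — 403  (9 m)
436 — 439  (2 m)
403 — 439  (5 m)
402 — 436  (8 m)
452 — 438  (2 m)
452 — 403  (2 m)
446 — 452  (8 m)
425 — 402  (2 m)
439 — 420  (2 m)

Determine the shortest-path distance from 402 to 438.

7 m

Enumerating some paths:
402 - 425 - 414 - 452 - 438: 2+2+1+2 = 7
402 - 425 - 414 - 452 - 403 - 438: 2+2+1+2+1 = 8
The minimum is 7 m via 402 - 425 - 414 - 452 - 438.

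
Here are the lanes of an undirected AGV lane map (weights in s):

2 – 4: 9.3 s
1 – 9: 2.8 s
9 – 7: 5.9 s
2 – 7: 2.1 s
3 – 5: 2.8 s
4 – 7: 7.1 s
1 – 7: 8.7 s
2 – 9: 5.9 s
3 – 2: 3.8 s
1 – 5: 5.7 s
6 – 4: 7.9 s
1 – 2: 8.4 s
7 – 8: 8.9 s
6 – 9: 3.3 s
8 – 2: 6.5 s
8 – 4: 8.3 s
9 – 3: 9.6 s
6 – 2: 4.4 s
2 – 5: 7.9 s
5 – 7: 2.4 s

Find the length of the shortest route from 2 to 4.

9.2 s

Shortest distances from 2:
2: 0
7: 2.1  (via 2)
3: 3.8  (via 2)
6: 4.4  (via 2)
5: 4.5  (via 7)
9: 5.9  (via 2)
8: 6.5  (via 2)
1: 8.4  (via 2)
4: 9.2  (via 7)
Shortest route: 2 → 7 → 4 = 9.2 s.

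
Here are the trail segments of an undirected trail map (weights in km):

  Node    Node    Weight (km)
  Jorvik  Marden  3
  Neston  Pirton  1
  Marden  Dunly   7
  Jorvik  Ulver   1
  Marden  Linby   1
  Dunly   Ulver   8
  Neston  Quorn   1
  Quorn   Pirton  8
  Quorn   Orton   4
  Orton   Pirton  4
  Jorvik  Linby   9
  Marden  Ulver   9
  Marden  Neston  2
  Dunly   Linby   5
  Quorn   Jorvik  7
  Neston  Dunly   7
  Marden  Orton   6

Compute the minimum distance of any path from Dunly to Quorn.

8 km

Shortest distances from Dunly:
Dunly: 0
Linby: 5  (via Dunly)
Marden: 6  (via Linby)
Neston: 7  (via Dunly)
Pirton: 8  (via Neston)
Ulver: 8  (via Dunly)
Quorn: 8  (via Neston)
Shortest route: Dunly → Neston → Quorn = 8 km.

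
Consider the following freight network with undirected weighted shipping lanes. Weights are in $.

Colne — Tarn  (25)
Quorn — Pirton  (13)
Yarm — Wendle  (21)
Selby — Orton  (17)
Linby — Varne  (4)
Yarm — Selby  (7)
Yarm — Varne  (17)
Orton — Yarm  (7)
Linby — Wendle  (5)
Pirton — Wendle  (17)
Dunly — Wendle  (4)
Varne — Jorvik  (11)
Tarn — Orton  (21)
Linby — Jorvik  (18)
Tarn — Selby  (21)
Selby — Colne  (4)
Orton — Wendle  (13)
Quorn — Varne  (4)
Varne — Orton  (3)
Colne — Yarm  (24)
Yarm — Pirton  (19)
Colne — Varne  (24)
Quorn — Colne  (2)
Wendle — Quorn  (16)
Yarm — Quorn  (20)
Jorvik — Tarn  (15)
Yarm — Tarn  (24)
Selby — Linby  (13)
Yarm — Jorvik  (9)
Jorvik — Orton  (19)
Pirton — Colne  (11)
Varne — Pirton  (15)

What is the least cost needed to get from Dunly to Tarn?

Shortest distances from Dunly:
Dunly: 0
Wendle: 4  (via Dunly)
Linby: 9  (via Wendle)
Varne: 13  (via Linby)
Orton: 16  (via Varne)
Quorn: 17  (via Varne)
Colne: 19  (via Quorn)
Pirton: 21  (via Wendle)
Selby: 22  (via Linby)
Yarm: 23  (via Orton)
Jorvik: 24  (via Varne)
Tarn: 37  (via Orton)
Shortest route: Dunly–Wendle–Linby–Varne–Orton–Tarn = $37.

$37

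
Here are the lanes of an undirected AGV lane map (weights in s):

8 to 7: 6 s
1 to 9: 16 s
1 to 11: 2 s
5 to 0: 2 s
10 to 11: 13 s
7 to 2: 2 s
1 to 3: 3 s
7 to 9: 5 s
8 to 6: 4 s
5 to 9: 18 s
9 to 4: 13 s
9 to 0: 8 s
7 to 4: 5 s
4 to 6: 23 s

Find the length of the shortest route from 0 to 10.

39 s

Compare a few routes:
0 → 5 → 9 → 1 → 11 → 10: 2+18+16+2+13 = 51
0 → 9 → 1 → 11 → 10: 8+16+2+13 = 39
Cheapest is 0 → 9 → 1 → 11 → 10 at 39 s.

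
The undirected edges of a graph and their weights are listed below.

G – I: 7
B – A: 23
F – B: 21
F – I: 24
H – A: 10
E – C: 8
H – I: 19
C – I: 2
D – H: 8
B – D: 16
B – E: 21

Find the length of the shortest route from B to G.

38

Settle nodes by increasing distance from B:
B: 0
D: 16  (via B)
E: 21  (via B)
F: 21  (via B)
A: 23  (via B)
H: 24  (via D)
C: 29  (via E)
I: 31  (via C)
G: 38  (via I)
Shortest route: B → E → C → I → G = 38.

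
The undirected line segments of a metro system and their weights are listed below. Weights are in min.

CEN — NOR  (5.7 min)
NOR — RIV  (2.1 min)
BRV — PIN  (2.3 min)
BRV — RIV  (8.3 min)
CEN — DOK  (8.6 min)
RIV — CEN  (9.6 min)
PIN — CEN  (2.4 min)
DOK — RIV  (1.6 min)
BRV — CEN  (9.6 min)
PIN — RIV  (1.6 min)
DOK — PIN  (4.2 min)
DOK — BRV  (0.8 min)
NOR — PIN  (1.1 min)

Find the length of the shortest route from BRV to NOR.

Running Dijkstra from BRV:
BRV: 0
DOK: 0.8  (via BRV)
PIN: 2.3  (via BRV)
RIV: 2.4  (via DOK)
NOR: 3.4  (via PIN)
Shortest route: BRV → PIN → NOR = 3.4 min.

3.4 min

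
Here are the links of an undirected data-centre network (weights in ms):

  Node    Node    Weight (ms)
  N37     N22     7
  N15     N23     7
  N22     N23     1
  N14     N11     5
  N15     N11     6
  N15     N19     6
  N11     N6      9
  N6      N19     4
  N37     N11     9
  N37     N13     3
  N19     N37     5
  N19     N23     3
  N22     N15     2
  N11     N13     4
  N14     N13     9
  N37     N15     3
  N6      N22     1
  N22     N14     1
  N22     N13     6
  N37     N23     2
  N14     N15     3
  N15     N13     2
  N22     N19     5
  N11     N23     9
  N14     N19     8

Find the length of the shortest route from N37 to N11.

7 ms

Candidate routes:
N37–N13–N11: 3+4 = 7
N37–N15–N13–N11: 3+2+4 = 9
N37–N15–N11: 3+6 = 9
N37–N11: 9 = 9
The minimum is 7 ms via N37–N13–N11.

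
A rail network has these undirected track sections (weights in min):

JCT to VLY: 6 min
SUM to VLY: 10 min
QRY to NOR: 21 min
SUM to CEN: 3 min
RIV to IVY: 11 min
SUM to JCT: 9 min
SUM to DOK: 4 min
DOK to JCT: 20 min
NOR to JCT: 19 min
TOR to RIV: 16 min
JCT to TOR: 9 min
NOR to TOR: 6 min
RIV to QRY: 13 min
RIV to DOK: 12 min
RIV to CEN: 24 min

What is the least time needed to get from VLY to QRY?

39 min

Shortest distances from VLY:
VLY: 0
JCT: 6  (via VLY)
SUM: 10  (via VLY)
CEN: 13  (via SUM)
DOK: 14  (via SUM)
TOR: 15  (via JCT)
NOR: 21  (via TOR)
RIV: 26  (via DOK)
IVY: 37  (via RIV)
QRY: 39  (via RIV)
Shortest route: VLY → SUM → DOK → RIV → QRY = 39 min.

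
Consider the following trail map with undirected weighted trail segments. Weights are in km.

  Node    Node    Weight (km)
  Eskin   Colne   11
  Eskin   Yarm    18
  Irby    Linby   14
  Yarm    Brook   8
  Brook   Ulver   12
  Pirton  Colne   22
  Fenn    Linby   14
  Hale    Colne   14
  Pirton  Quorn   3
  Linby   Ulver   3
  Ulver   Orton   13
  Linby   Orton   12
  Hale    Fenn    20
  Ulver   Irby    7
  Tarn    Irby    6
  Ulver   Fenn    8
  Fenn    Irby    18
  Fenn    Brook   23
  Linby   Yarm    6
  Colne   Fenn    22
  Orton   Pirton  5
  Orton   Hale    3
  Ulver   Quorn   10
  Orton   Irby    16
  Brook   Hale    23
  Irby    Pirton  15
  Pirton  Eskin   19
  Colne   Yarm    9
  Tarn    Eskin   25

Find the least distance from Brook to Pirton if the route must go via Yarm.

30 km

Best Brook to Yarm: Brook–Yarm costing 8
Shortest Yarm→Pirton: Yarm–Linby–Ulver–Quorn–Pirton = 22
Total via Yarm: 8 + 22 = 30 km.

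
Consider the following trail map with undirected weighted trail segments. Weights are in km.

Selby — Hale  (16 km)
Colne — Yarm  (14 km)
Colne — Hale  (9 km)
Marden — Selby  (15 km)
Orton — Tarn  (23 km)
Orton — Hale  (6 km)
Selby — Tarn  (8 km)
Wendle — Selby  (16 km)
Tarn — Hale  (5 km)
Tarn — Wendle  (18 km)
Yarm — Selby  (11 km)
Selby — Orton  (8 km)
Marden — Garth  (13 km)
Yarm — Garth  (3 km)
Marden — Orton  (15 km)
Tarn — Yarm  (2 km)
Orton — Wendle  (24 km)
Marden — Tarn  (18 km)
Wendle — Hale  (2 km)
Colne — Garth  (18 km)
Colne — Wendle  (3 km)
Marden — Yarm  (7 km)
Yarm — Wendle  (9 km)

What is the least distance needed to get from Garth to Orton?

Candidate routes:
Garth–Yarm–Tarn–Hale–Orton: 3+2+5+6 = 16
Garth–Yarm–Wendle–Hale–Orton: 3+9+2+6 = 20
Garth–Yarm–Tarn–Selby–Orton: 3+2+8+8 = 21
The minimum is 16 km via Garth–Yarm–Tarn–Hale–Orton.

16 km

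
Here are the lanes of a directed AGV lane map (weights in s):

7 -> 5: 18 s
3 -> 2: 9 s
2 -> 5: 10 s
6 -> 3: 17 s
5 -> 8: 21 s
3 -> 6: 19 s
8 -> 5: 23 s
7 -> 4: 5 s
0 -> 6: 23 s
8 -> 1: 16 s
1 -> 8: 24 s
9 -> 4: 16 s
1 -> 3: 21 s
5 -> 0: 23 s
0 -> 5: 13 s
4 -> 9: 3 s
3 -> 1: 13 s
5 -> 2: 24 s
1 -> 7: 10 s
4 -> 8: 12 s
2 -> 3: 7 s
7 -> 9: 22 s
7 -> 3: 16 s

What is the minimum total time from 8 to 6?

56 s

Settle nodes by increasing distance from 8:
8: 0
1: 16  (via 8)
5: 23  (via 8)
7: 26  (via 1)
4: 31  (via 7)
9: 34  (via 4)
3: 37  (via 1)
0: 46  (via 5)
2: 46  (via 3)
6: 56  (via 3)
Shortest route: 8–1–3–6 = 56 s.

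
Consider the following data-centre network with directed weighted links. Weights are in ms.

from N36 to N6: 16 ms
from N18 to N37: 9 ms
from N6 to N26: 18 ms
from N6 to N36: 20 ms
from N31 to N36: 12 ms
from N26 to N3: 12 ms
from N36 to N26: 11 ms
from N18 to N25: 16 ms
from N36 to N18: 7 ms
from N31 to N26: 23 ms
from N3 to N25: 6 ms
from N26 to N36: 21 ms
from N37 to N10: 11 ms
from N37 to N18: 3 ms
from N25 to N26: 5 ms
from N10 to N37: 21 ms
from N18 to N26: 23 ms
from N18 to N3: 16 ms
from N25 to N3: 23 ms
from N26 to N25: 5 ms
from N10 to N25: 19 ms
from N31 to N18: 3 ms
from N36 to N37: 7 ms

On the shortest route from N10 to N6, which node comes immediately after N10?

Enumerating some paths:
N10–N37–N18–N25–N26–N36–N6: 21+3+16+5+21+16 = 82
N10–N25–N26–N36–N6: 19+5+21+16 = 61
The minimum is 61 ms via N10–N25–N26–N36–N6.
So from N10 the first move is to N25.

N25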